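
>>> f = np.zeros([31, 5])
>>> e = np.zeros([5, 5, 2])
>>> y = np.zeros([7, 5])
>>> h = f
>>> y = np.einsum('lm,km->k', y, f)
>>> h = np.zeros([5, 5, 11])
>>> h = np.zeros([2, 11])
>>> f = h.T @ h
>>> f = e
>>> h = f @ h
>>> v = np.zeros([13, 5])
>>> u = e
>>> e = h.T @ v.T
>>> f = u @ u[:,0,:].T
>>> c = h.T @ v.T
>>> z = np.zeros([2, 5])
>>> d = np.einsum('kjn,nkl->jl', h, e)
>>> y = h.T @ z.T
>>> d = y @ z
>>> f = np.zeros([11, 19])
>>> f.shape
(11, 19)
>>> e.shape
(11, 5, 13)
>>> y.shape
(11, 5, 2)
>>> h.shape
(5, 5, 11)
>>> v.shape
(13, 5)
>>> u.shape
(5, 5, 2)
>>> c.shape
(11, 5, 13)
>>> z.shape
(2, 5)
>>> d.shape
(11, 5, 5)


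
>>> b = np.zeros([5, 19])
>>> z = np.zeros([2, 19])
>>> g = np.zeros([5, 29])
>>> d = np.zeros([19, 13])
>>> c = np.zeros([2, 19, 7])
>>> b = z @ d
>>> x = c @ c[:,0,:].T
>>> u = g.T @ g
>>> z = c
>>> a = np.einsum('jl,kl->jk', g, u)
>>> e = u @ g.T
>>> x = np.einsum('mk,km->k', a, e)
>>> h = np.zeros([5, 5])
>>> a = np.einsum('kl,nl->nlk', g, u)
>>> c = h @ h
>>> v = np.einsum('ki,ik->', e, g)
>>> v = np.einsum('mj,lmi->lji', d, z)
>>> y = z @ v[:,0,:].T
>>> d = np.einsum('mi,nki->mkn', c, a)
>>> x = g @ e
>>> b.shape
(2, 13)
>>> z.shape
(2, 19, 7)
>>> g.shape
(5, 29)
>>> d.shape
(5, 29, 29)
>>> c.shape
(5, 5)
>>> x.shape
(5, 5)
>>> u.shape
(29, 29)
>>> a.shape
(29, 29, 5)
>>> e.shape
(29, 5)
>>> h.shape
(5, 5)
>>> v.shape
(2, 13, 7)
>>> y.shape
(2, 19, 2)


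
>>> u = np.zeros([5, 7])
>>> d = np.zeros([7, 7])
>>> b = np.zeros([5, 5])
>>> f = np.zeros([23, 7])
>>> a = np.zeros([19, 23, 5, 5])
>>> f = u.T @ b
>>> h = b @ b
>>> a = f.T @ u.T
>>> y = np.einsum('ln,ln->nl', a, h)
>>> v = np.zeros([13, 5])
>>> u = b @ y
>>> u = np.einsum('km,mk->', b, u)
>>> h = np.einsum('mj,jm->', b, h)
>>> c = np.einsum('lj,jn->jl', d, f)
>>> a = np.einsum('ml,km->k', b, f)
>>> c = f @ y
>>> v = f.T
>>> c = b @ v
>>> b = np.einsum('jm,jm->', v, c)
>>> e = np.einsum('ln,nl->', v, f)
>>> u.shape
()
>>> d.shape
(7, 7)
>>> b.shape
()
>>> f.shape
(7, 5)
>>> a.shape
(7,)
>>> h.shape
()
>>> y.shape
(5, 5)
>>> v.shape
(5, 7)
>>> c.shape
(5, 7)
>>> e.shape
()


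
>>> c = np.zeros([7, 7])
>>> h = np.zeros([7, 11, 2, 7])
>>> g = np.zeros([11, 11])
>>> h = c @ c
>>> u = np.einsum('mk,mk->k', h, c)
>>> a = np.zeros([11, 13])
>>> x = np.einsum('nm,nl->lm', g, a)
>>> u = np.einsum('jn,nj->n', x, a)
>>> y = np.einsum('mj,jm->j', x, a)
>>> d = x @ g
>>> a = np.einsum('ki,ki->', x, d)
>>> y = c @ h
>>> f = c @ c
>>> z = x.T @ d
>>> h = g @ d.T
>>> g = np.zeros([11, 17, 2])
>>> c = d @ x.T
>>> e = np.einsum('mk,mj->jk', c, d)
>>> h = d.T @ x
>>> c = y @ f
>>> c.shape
(7, 7)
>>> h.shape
(11, 11)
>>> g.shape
(11, 17, 2)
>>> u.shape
(11,)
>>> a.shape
()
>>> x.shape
(13, 11)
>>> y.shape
(7, 7)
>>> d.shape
(13, 11)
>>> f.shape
(7, 7)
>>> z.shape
(11, 11)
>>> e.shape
(11, 13)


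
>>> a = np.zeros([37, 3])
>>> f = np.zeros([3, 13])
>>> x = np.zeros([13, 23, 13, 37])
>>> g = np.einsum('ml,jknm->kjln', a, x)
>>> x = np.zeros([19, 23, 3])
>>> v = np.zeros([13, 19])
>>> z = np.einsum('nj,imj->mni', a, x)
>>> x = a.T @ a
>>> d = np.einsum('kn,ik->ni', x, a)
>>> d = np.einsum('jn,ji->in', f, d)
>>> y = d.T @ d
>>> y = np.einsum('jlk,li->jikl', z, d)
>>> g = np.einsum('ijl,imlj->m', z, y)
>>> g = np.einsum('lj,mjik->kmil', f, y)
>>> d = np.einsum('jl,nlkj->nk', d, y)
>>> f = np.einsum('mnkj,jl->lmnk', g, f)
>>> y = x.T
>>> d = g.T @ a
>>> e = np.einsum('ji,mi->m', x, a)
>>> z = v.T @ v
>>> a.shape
(37, 3)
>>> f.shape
(13, 37, 23, 19)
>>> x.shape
(3, 3)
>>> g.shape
(37, 23, 19, 3)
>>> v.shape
(13, 19)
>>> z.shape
(19, 19)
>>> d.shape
(3, 19, 23, 3)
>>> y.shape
(3, 3)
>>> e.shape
(37,)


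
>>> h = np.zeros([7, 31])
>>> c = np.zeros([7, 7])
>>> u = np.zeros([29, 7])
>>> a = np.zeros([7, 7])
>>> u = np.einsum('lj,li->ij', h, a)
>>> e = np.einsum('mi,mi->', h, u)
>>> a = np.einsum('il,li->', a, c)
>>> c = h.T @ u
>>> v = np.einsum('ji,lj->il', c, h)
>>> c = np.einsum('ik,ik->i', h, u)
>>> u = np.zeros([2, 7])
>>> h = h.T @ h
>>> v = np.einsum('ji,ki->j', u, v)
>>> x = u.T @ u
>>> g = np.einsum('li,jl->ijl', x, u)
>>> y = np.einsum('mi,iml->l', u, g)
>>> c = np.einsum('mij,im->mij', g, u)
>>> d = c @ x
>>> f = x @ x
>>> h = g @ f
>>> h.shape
(7, 2, 7)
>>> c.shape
(7, 2, 7)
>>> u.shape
(2, 7)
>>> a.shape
()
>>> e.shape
()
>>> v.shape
(2,)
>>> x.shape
(7, 7)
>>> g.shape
(7, 2, 7)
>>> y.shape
(7,)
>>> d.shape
(7, 2, 7)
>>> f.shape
(7, 7)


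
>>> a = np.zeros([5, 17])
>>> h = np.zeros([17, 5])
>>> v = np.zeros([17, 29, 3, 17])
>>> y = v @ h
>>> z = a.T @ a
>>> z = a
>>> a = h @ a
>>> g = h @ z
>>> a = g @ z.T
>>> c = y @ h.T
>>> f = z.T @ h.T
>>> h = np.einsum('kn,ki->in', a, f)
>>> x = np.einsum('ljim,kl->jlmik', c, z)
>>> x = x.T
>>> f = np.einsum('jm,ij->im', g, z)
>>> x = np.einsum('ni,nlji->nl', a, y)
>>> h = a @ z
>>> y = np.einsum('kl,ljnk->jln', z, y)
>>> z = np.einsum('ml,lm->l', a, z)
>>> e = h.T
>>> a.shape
(17, 5)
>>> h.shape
(17, 17)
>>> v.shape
(17, 29, 3, 17)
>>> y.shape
(29, 17, 3)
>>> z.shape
(5,)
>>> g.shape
(17, 17)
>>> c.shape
(17, 29, 3, 17)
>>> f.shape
(5, 17)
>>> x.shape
(17, 29)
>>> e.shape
(17, 17)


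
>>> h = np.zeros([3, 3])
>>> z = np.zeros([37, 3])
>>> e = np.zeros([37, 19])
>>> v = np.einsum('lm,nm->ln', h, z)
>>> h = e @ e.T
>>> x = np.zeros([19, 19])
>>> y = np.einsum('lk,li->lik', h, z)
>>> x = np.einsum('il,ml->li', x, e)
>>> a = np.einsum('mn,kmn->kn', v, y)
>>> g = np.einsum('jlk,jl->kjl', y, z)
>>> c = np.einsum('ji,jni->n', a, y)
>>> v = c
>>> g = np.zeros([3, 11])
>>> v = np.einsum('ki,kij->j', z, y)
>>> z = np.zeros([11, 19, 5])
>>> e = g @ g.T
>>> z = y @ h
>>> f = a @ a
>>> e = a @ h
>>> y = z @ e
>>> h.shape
(37, 37)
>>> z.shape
(37, 3, 37)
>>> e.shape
(37, 37)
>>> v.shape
(37,)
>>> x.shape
(19, 19)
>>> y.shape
(37, 3, 37)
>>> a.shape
(37, 37)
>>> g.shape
(3, 11)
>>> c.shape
(3,)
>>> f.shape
(37, 37)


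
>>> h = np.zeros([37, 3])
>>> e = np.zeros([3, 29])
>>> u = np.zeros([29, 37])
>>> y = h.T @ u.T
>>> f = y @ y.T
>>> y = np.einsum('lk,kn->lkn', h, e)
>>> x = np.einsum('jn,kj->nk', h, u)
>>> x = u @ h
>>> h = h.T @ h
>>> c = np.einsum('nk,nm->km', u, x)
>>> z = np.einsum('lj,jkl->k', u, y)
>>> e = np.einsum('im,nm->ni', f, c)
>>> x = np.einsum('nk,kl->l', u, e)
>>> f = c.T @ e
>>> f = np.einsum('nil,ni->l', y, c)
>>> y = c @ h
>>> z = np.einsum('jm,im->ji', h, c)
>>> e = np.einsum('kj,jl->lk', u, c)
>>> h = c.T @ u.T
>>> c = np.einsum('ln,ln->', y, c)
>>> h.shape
(3, 29)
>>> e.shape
(3, 29)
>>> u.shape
(29, 37)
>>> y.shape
(37, 3)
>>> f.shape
(29,)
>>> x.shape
(3,)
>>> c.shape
()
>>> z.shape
(3, 37)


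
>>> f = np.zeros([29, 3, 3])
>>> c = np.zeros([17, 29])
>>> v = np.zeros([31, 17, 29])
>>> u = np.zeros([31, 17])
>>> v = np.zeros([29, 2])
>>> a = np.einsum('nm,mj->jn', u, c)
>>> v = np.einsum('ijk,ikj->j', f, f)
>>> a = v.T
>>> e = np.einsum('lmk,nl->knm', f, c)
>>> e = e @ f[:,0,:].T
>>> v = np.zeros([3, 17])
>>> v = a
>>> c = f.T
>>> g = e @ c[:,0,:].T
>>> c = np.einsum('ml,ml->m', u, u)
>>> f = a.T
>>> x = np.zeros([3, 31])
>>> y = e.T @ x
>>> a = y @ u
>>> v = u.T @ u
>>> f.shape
(3,)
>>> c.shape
(31,)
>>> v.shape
(17, 17)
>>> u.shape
(31, 17)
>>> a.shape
(29, 17, 17)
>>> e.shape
(3, 17, 29)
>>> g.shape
(3, 17, 3)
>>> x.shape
(3, 31)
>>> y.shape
(29, 17, 31)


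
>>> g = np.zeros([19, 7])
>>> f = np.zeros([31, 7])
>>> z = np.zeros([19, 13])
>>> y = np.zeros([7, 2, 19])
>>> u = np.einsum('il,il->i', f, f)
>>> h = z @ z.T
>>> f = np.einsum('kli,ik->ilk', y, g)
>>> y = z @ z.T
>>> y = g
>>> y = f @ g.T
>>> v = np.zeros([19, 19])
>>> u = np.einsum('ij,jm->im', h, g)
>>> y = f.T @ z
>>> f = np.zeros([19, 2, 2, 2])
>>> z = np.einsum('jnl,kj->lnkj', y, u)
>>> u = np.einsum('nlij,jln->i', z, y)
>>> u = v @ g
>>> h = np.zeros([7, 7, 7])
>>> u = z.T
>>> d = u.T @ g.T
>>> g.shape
(19, 7)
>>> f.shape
(19, 2, 2, 2)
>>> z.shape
(13, 2, 19, 7)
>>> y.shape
(7, 2, 13)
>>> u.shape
(7, 19, 2, 13)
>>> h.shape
(7, 7, 7)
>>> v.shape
(19, 19)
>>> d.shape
(13, 2, 19, 19)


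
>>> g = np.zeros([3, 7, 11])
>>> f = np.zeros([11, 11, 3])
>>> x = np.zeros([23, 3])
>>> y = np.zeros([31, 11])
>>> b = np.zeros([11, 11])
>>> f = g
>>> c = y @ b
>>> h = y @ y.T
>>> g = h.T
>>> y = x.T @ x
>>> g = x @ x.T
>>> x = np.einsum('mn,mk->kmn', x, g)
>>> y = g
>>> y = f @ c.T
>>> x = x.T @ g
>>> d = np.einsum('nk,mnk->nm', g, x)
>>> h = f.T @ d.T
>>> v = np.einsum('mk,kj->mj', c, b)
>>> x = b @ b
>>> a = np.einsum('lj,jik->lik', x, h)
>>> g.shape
(23, 23)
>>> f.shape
(3, 7, 11)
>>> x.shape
(11, 11)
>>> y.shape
(3, 7, 31)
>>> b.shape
(11, 11)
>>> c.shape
(31, 11)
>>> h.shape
(11, 7, 23)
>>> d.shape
(23, 3)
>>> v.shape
(31, 11)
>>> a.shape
(11, 7, 23)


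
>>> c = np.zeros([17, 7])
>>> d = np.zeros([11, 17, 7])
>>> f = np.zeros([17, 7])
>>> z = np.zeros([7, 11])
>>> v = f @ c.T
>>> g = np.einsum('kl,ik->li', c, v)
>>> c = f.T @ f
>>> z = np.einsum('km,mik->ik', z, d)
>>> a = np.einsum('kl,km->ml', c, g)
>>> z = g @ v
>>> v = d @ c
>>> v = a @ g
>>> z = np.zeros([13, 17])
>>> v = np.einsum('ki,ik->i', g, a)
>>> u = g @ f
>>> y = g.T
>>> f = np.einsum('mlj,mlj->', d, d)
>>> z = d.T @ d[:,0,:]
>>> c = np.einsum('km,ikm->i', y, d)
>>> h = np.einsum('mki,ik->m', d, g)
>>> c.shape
(11,)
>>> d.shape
(11, 17, 7)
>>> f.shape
()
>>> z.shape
(7, 17, 7)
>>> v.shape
(17,)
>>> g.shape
(7, 17)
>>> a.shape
(17, 7)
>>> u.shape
(7, 7)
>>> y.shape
(17, 7)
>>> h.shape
(11,)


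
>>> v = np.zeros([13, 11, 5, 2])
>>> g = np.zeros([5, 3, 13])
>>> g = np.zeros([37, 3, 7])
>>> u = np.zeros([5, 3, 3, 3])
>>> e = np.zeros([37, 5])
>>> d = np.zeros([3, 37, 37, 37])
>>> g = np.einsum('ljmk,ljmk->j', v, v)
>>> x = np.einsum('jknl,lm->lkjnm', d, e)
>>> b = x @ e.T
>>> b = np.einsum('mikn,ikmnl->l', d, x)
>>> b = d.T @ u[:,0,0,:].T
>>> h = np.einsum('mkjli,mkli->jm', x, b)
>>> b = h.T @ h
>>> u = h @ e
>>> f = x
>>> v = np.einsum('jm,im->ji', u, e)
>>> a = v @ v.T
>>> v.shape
(3, 37)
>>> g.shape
(11,)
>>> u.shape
(3, 5)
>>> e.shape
(37, 5)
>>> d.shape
(3, 37, 37, 37)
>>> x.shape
(37, 37, 3, 37, 5)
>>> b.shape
(37, 37)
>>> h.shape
(3, 37)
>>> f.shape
(37, 37, 3, 37, 5)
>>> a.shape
(3, 3)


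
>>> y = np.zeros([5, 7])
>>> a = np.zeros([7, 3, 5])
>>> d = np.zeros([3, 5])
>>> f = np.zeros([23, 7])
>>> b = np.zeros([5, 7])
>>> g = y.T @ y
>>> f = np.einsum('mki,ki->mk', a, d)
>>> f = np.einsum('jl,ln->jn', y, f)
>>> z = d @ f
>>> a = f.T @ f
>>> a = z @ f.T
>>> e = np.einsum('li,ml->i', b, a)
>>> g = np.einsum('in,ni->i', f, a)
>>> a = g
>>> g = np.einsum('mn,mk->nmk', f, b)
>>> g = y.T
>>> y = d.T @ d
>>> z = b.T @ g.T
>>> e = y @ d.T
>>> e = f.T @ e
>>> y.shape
(5, 5)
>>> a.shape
(5,)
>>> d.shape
(3, 5)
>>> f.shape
(5, 3)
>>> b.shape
(5, 7)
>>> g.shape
(7, 5)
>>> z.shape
(7, 7)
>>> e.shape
(3, 3)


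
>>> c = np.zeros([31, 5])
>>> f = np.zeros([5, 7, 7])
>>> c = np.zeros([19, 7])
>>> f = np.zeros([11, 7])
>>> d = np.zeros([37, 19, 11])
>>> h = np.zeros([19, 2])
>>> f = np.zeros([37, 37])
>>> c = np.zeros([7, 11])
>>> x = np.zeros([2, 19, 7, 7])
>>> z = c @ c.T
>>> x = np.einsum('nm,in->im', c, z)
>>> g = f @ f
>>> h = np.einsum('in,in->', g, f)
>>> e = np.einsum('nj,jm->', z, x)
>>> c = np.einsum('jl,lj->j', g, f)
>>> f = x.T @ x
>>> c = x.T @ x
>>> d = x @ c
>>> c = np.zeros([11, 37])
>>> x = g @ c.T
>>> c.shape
(11, 37)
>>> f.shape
(11, 11)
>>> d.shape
(7, 11)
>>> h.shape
()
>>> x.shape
(37, 11)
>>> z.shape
(7, 7)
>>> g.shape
(37, 37)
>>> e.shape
()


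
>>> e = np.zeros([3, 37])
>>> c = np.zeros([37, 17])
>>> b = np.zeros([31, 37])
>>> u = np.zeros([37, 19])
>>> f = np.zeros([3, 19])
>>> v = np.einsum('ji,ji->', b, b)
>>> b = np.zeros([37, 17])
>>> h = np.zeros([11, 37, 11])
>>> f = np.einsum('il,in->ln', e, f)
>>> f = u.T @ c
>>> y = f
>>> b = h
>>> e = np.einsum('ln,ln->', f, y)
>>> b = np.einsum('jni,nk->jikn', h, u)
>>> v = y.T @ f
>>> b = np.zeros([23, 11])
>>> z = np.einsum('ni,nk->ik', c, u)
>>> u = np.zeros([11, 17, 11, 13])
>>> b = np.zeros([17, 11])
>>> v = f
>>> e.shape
()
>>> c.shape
(37, 17)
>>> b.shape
(17, 11)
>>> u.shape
(11, 17, 11, 13)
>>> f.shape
(19, 17)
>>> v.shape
(19, 17)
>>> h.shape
(11, 37, 11)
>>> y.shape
(19, 17)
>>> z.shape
(17, 19)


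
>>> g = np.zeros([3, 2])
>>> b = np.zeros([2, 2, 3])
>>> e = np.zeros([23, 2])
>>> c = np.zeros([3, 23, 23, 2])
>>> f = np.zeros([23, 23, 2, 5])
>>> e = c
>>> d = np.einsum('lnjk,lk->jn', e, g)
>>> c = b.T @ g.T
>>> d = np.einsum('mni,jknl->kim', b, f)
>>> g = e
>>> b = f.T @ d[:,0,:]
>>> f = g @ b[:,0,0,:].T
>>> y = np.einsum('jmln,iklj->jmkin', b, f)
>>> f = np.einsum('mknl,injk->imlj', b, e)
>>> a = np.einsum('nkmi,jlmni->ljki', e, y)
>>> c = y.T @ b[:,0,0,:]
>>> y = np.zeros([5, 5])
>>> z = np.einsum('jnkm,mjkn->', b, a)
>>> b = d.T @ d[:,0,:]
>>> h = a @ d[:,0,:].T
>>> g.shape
(3, 23, 23, 2)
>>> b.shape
(2, 3, 2)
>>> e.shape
(3, 23, 23, 2)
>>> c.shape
(2, 3, 23, 2, 2)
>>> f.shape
(3, 5, 2, 23)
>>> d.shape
(23, 3, 2)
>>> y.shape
(5, 5)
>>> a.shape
(2, 5, 23, 2)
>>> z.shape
()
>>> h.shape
(2, 5, 23, 23)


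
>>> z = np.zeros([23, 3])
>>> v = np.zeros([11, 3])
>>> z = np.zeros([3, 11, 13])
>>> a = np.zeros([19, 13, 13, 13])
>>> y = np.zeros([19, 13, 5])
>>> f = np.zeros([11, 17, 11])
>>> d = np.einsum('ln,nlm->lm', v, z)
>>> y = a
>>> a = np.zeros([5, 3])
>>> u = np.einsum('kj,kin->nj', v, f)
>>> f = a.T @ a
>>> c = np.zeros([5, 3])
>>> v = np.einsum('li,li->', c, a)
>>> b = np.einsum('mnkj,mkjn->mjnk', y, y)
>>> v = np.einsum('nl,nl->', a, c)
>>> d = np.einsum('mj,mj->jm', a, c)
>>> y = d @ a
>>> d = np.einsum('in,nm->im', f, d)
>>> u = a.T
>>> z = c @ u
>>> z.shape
(5, 5)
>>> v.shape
()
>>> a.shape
(5, 3)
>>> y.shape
(3, 3)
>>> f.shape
(3, 3)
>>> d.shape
(3, 5)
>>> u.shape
(3, 5)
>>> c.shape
(5, 3)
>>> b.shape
(19, 13, 13, 13)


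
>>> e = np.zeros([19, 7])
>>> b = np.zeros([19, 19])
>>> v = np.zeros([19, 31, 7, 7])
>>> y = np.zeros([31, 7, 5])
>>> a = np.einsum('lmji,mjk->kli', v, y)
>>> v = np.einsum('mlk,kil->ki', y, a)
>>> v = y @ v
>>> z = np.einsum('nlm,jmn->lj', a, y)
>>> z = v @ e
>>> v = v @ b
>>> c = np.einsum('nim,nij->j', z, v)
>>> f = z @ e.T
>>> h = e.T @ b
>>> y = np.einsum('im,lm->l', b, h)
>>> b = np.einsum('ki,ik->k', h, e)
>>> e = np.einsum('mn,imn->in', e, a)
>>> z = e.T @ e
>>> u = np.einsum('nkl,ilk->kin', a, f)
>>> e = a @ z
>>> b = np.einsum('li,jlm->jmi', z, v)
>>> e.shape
(5, 19, 7)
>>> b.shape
(31, 19, 7)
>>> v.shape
(31, 7, 19)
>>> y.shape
(7,)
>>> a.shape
(5, 19, 7)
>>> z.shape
(7, 7)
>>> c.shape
(19,)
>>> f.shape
(31, 7, 19)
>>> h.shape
(7, 19)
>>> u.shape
(19, 31, 5)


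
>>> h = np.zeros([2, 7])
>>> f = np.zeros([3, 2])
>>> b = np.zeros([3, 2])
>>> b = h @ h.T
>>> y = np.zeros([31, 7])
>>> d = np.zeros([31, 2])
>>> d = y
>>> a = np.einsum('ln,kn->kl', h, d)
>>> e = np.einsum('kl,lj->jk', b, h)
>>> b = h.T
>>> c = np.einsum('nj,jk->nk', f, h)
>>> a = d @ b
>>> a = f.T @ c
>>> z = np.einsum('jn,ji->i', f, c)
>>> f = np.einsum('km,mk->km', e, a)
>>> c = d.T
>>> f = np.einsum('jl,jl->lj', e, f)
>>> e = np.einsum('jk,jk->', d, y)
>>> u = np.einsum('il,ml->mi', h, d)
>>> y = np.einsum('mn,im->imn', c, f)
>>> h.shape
(2, 7)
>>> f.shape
(2, 7)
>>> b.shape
(7, 2)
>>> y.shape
(2, 7, 31)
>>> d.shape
(31, 7)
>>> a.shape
(2, 7)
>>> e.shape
()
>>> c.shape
(7, 31)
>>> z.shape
(7,)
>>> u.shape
(31, 2)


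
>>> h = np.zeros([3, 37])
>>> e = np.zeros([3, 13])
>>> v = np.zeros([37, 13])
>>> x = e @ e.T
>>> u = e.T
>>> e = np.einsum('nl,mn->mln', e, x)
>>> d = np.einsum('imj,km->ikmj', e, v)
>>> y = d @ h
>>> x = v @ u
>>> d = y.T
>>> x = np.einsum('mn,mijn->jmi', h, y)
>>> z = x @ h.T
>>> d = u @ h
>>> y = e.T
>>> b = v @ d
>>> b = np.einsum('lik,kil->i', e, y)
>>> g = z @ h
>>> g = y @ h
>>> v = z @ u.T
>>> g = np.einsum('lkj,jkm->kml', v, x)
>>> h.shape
(3, 37)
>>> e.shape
(3, 13, 3)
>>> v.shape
(13, 3, 13)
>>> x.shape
(13, 3, 37)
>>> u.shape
(13, 3)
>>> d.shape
(13, 37)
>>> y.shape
(3, 13, 3)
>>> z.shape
(13, 3, 3)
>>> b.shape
(13,)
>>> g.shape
(3, 37, 13)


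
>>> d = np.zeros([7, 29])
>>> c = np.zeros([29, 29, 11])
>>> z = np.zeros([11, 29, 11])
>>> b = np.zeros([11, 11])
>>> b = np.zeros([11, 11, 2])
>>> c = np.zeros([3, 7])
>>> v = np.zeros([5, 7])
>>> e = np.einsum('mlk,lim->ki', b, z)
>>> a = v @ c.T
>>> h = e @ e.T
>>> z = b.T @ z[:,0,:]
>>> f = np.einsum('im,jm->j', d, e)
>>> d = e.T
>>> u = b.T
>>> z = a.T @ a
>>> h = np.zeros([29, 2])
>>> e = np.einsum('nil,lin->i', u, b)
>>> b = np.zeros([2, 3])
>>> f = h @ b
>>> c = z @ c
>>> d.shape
(29, 2)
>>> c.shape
(3, 7)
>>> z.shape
(3, 3)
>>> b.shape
(2, 3)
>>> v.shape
(5, 7)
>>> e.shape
(11,)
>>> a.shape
(5, 3)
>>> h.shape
(29, 2)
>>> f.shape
(29, 3)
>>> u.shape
(2, 11, 11)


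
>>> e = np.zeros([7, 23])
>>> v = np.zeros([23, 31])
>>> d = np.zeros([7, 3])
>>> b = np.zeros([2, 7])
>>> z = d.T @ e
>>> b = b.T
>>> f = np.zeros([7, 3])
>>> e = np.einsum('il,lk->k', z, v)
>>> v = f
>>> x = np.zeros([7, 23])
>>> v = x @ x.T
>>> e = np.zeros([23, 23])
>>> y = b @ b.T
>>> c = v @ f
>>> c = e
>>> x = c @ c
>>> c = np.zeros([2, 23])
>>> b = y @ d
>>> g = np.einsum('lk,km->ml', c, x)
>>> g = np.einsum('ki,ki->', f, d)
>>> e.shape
(23, 23)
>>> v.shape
(7, 7)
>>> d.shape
(7, 3)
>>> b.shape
(7, 3)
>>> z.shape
(3, 23)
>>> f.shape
(7, 3)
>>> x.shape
(23, 23)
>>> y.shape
(7, 7)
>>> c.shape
(2, 23)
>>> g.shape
()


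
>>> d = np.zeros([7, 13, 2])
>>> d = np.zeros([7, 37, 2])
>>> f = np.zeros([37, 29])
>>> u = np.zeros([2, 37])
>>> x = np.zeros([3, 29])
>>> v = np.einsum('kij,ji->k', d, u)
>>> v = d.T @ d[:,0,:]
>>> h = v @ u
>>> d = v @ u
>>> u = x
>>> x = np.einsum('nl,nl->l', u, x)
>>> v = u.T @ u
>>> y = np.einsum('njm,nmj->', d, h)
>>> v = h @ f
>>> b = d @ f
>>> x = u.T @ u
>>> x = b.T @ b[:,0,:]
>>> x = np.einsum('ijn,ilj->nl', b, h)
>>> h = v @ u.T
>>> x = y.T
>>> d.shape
(2, 37, 37)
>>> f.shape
(37, 29)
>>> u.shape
(3, 29)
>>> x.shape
()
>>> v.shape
(2, 37, 29)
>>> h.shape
(2, 37, 3)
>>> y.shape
()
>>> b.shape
(2, 37, 29)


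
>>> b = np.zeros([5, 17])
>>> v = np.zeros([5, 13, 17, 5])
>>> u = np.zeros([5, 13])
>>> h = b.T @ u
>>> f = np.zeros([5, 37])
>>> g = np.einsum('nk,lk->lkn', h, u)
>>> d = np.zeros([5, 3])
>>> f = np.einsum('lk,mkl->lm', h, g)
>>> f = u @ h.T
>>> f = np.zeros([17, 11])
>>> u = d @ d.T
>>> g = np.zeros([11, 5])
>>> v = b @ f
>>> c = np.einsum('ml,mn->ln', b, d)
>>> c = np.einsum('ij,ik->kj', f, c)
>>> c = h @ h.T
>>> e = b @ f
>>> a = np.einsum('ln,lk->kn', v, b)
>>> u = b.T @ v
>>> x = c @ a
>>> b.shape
(5, 17)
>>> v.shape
(5, 11)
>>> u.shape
(17, 11)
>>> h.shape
(17, 13)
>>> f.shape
(17, 11)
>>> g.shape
(11, 5)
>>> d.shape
(5, 3)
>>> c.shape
(17, 17)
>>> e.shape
(5, 11)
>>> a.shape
(17, 11)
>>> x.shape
(17, 11)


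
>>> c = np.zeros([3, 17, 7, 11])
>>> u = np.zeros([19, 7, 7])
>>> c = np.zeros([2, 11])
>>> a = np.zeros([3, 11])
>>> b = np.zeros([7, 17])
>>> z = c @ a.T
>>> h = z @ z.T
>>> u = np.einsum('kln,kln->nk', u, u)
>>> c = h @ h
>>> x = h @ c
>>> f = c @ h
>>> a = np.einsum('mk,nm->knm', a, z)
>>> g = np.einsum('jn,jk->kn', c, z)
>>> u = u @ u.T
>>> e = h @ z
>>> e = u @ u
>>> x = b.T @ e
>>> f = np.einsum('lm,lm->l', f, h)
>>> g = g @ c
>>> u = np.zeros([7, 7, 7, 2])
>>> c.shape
(2, 2)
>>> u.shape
(7, 7, 7, 2)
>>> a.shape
(11, 2, 3)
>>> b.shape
(7, 17)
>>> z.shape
(2, 3)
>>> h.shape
(2, 2)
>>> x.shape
(17, 7)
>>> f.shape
(2,)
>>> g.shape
(3, 2)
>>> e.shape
(7, 7)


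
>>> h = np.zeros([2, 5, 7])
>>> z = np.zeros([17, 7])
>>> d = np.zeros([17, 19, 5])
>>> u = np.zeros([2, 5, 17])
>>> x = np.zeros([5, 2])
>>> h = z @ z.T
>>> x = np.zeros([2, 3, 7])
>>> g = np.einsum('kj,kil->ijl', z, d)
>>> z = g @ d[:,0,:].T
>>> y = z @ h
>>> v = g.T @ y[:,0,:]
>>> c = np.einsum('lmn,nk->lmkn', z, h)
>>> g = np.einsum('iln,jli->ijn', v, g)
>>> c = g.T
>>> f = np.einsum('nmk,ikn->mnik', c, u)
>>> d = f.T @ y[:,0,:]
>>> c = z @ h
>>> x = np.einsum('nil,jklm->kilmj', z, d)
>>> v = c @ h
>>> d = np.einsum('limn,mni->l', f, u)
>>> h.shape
(17, 17)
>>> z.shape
(19, 7, 17)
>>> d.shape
(19,)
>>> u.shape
(2, 5, 17)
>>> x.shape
(2, 7, 17, 17, 5)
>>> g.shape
(5, 19, 17)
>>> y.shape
(19, 7, 17)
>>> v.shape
(19, 7, 17)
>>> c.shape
(19, 7, 17)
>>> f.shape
(19, 17, 2, 5)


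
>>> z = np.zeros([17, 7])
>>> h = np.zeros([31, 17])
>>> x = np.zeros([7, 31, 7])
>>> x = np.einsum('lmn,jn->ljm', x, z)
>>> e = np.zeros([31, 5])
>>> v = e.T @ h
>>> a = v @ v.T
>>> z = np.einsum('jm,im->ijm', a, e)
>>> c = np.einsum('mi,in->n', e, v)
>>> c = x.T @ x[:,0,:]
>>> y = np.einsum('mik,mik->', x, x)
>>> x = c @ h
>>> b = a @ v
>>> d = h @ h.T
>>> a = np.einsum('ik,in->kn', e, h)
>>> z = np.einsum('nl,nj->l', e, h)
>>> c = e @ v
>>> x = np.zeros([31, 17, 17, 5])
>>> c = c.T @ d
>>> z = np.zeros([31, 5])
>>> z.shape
(31, 5)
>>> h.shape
(31, 17)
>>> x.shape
(31, 17, 17, 5)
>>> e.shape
(31, 5)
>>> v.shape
(5, 17)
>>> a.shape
(5, 17)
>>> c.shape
(17, 31)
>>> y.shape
()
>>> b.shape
(5, 17)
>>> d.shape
(31, 31)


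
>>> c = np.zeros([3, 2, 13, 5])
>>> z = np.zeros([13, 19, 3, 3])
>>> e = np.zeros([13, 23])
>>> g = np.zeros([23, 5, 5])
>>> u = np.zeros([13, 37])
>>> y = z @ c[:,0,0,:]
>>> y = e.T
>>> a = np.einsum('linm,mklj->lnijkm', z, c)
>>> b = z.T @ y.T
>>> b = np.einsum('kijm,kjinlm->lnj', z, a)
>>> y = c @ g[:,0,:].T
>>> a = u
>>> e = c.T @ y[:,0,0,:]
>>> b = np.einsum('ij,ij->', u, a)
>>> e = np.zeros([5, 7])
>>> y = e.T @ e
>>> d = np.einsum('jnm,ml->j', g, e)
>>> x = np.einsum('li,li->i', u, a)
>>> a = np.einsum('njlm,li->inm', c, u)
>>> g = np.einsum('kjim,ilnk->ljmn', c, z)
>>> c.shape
(3, 2, 13, 5)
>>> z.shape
(13, 19, 3, 3)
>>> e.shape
(5, 7)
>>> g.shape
(19, 2, 5, 3)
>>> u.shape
(13, 37)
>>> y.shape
(7, 7)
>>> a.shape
(37, 3, 5)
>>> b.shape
()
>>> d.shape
(23,)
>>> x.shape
(37,)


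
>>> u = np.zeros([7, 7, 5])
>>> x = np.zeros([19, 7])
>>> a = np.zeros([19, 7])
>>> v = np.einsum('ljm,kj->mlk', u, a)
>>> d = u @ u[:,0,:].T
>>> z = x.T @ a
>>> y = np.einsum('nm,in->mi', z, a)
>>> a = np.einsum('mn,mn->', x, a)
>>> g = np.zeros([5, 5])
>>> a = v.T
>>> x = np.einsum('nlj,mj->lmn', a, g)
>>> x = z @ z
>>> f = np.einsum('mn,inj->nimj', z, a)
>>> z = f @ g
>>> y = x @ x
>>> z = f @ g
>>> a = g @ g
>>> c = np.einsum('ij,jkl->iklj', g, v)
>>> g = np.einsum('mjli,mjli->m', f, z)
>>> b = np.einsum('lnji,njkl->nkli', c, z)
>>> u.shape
(7, 7, 5)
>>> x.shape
(7, 7)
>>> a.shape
(5, 5)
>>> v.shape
(5, 7, 19)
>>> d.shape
(7, 7, 7)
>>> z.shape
(7, 19, 7, 5)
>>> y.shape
(7, 7)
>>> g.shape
(7,)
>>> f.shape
(7, 19, 7, 5)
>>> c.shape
(5, 7, 19, 5)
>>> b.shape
(7, 7, 5, 5)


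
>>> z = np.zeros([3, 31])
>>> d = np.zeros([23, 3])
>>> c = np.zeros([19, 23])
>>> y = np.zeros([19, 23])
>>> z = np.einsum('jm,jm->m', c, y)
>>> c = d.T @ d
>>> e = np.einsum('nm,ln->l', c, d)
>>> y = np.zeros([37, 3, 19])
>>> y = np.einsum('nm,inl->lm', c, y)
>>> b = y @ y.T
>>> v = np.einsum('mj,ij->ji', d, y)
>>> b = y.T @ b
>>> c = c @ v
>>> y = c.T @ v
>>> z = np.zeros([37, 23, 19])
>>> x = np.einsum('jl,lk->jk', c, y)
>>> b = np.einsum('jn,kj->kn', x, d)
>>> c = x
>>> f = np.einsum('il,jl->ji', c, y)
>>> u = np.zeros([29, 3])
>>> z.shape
(37, 23, 19)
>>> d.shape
(23, 3)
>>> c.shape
(3, 19)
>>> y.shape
(19, 19)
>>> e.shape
(23,)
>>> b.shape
(23, 19)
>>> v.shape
(3, 19)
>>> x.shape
(3, 19)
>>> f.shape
(19, 3)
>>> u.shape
(29, 3)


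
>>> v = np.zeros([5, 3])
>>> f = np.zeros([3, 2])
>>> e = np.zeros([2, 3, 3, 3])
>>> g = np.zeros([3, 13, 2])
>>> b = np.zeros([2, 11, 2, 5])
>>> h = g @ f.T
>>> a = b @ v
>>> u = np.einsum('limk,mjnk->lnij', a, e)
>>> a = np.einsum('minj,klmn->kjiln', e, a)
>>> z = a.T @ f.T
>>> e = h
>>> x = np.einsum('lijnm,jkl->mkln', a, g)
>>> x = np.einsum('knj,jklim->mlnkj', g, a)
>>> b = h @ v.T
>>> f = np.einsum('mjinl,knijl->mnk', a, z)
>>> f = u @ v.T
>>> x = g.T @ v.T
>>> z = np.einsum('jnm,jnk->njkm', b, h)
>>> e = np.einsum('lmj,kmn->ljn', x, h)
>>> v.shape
(5, 3)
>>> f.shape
(2, 3, 11, 5)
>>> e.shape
(2, 5, 3)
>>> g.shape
(3, 13, 2)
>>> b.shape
(3, 13, 5)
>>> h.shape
(3, 13, 3)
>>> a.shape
(2, 3, 3, 11, 3)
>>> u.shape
(2, 3, 11, 3)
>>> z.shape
(13, 3, 3, 5)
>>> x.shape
(2, 13, 5)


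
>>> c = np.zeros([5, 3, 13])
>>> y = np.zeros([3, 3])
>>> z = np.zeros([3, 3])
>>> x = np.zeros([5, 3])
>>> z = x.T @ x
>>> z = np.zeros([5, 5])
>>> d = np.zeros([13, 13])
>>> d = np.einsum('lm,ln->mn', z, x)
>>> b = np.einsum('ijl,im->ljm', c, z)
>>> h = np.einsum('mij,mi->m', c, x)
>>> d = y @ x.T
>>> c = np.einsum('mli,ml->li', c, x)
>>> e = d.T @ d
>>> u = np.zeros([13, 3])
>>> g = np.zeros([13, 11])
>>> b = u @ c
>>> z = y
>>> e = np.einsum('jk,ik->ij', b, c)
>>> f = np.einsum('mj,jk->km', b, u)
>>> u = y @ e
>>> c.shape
(3, 13)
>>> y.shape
(3, 3)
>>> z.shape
(3, 3)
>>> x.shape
(5, 3)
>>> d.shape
(3, 5)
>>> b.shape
(13, 13)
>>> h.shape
(5,)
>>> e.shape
(3, 13)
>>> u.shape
(3, 13)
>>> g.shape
(13, 11)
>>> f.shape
(3, 13)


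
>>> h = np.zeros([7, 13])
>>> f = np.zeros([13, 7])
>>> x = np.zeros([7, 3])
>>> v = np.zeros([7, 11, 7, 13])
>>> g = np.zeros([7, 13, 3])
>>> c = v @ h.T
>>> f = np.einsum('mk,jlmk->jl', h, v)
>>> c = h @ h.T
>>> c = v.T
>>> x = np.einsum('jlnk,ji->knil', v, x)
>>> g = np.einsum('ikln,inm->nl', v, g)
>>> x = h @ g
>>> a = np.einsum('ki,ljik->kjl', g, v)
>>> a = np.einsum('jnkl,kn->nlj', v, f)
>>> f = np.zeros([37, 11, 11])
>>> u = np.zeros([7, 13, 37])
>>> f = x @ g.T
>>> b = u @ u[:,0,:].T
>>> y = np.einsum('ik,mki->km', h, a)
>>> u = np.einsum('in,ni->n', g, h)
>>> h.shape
(7, 13)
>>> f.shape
(7, 13)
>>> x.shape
(7, 7)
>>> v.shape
(7, 11, 7, 13)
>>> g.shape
(13, 7)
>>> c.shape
(13, 7, 11, 7)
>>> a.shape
(11, 13, 7)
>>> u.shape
(7,)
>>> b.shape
(7, 13, 7)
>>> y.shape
(13, 11)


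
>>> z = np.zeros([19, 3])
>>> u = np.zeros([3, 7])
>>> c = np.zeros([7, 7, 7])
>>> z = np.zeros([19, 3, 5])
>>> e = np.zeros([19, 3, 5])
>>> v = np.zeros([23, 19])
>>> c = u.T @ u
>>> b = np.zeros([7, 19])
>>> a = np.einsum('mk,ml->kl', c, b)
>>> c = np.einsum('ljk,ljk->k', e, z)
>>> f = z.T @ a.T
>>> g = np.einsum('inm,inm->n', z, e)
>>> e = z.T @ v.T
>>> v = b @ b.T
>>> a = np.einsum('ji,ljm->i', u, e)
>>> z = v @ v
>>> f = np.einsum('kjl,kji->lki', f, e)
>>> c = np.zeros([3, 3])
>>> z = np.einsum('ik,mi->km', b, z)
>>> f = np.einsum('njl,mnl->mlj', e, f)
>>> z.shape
(19, 7)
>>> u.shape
(3, 7)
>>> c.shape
(3, 3)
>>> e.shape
(5, 3, 23)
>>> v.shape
(7, 7)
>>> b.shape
(7, 19)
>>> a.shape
(7,)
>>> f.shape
(7, 23, 3)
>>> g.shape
(3,)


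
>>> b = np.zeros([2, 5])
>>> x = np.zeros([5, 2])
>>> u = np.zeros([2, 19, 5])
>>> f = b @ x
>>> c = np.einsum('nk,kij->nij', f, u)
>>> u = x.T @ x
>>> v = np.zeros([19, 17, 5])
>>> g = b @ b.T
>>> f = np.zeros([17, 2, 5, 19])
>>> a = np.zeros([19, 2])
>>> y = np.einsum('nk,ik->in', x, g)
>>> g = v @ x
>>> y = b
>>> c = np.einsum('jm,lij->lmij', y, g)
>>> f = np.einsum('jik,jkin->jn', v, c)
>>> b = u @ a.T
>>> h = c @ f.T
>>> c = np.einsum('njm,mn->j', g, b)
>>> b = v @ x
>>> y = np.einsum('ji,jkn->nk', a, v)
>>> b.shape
(19, 17, 2)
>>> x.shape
(5, 2)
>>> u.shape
(2, 2)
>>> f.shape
(19, 2)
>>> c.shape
(17,)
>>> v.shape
(19, 17, 5)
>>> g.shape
(19, 17, 2)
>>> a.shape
(19, 2)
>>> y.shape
(5, 17)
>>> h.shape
(19, 5, 17, 19)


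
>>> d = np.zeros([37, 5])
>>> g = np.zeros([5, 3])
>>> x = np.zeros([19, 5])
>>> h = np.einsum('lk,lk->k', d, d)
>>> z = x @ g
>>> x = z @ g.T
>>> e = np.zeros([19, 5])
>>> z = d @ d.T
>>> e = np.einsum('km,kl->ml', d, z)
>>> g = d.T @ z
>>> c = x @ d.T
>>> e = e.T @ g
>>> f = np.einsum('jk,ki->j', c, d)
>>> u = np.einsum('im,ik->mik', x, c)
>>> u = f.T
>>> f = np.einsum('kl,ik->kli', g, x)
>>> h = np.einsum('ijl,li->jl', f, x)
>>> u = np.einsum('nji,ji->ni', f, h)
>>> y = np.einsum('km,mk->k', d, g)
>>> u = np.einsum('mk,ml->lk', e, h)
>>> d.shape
(37, 5)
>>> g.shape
(5, 37)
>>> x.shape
(19, 5)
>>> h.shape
(37, 19)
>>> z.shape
(37, 37)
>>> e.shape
(37, 37)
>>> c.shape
(19, 37)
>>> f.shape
(5, 37, 19)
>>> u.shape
(19, 37)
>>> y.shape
(37,)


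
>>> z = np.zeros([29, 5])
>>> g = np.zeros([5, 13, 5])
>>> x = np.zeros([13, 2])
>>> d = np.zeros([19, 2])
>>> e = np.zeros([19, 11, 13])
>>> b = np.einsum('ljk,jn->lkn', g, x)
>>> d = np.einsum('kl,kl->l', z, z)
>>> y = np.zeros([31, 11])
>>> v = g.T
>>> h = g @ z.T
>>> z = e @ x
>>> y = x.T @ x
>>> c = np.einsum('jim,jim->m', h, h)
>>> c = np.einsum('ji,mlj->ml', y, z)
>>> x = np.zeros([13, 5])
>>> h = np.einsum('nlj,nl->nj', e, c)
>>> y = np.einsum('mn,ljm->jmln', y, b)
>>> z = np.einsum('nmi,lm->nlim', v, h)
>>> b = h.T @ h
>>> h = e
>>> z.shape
(5, 19, 5, 13)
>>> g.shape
(5, 13, 5)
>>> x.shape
(13, 5)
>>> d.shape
(5,)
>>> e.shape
(19, 11, 13)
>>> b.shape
(13, 13)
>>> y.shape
(5, 2, 5, 2)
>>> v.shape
(5, 13, 5)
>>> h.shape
(19, 11, 13)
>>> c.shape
(19, 11)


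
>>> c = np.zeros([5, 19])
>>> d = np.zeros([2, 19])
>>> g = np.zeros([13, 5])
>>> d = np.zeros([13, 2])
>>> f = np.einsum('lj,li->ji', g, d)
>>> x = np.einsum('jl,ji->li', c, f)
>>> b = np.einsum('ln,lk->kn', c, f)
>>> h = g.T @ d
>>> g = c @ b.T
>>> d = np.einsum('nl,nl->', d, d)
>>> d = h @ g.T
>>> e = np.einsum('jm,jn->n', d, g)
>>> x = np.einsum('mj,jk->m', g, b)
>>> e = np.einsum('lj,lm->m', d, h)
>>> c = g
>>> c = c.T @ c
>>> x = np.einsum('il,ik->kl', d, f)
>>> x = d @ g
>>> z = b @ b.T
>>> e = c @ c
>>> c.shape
(2, 2)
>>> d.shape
(5, 5)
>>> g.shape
(5, 2)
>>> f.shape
(5, 2)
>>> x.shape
(5, 2)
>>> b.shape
(2, 19)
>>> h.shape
(5, 2)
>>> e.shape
(2, 2)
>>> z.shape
(2, 2)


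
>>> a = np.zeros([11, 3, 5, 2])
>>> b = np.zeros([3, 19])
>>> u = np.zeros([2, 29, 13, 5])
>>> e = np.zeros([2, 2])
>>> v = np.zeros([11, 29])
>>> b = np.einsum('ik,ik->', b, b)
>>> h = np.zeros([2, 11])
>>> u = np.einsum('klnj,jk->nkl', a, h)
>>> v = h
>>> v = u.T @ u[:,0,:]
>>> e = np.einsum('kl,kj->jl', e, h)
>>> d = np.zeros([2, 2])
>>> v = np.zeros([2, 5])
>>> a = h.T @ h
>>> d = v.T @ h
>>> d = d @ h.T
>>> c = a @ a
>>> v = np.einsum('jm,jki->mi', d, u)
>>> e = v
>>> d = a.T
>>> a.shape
(11, 11)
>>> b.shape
()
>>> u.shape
(5, 11, 3)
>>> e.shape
(2, 3)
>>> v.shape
(2, 3)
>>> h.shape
(2, 11)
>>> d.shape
(11, 11)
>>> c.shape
(11, 11)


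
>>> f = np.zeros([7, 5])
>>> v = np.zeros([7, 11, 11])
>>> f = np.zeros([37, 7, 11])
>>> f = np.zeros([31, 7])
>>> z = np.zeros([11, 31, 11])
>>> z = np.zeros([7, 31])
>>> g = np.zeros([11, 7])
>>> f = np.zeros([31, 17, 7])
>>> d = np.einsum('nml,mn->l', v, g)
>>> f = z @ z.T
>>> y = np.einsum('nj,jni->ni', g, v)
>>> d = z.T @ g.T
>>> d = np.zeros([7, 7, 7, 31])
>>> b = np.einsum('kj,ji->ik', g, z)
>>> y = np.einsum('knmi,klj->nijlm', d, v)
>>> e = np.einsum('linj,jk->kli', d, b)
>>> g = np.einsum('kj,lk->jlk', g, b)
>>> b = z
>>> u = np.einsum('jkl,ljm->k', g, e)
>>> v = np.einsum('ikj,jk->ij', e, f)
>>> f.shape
(7, 7)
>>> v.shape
(11, 7)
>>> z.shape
(7, 31)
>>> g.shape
(7, 31, 11)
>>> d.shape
(7, 7, 7, 31)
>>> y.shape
(7, 31, 11, 11, 7)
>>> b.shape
(7, 31)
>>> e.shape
(11, 7, 7)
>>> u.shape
(31,)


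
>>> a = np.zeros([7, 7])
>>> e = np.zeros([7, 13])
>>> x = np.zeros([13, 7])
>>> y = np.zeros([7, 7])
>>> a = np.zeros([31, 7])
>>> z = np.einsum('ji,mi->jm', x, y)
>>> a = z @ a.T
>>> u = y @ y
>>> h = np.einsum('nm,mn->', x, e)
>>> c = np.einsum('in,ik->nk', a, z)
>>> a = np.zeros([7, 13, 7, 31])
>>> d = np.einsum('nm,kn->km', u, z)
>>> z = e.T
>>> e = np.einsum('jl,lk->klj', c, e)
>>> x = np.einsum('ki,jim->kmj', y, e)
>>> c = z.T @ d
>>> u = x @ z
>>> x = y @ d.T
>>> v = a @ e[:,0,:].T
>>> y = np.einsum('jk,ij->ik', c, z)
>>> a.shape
(7, 13, 7, 31)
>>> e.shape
(13, 7, 31)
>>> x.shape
(7, 13)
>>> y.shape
(13, 7)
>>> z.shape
(13, 7)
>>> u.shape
(7, 31, 7)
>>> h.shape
()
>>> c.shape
(7, 7)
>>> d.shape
(13, 7)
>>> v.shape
(7, 13, 7, 13)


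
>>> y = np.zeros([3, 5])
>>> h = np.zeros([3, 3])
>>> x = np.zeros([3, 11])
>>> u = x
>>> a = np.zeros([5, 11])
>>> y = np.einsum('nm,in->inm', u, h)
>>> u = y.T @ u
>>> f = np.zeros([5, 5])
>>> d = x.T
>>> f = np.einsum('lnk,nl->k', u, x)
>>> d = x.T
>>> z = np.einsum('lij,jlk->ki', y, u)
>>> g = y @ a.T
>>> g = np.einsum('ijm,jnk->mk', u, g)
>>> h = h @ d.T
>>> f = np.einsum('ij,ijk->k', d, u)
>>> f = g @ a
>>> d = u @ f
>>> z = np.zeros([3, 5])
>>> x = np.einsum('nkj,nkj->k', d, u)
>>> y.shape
(3, 3, 11)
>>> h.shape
(3, 11)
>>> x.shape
(3,)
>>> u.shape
(11, 3, 11)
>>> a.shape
(5, 11)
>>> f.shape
(11, 11)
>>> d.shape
(11, 3, 11)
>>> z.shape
(3, 5)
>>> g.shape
(11, 5)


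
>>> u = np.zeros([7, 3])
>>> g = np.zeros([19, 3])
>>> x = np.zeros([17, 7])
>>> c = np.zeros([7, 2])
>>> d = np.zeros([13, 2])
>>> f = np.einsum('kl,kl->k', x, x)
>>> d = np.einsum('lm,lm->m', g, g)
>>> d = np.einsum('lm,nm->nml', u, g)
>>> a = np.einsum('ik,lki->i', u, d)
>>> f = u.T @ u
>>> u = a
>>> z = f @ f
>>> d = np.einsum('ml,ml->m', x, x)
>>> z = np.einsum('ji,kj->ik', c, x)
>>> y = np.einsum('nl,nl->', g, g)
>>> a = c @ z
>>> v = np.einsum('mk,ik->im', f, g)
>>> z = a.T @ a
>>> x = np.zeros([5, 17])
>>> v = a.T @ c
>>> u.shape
(7,)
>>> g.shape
(19, 3)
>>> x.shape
(5, 17)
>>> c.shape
(7, 2)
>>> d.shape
(17,)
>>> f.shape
(3, 3)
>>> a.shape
(7, 17)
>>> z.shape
(17, 17)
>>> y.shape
()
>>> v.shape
(17, 2)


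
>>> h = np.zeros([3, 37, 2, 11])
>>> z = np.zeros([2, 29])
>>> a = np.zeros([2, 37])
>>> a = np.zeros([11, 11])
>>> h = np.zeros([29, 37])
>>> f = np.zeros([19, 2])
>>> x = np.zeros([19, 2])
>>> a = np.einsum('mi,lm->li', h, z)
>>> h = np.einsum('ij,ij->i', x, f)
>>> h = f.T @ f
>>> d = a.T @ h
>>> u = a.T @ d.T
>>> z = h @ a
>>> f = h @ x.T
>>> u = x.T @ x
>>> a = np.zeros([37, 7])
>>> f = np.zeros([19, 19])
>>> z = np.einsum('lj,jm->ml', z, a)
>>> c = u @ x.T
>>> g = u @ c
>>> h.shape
(2, 2)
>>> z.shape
(7, 2)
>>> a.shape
(37, 7)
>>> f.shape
(19, 19)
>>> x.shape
(19, 2)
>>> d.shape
(37, 2)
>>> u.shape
(2, 2)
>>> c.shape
(2, 19)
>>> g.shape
(2, 19)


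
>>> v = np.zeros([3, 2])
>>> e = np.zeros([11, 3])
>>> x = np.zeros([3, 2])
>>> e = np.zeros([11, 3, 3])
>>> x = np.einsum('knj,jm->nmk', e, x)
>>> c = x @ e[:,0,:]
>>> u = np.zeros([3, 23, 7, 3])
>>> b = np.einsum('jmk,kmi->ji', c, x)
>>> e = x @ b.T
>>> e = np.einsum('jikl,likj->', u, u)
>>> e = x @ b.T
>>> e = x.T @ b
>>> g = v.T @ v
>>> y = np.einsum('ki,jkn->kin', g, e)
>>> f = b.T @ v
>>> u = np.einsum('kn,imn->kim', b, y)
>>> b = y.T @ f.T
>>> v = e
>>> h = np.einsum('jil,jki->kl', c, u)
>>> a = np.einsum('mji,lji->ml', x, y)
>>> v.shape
(11, 2, 11)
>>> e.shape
(11, 2, 11)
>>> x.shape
(3, 2, 11)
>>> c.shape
(3, 2, 3)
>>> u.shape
(3, 2, 2)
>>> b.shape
(11, 2, 11)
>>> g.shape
(2, 2)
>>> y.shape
(2, 2, 11)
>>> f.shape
(11, 2)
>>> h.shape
(2, 3)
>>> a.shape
(3, 2)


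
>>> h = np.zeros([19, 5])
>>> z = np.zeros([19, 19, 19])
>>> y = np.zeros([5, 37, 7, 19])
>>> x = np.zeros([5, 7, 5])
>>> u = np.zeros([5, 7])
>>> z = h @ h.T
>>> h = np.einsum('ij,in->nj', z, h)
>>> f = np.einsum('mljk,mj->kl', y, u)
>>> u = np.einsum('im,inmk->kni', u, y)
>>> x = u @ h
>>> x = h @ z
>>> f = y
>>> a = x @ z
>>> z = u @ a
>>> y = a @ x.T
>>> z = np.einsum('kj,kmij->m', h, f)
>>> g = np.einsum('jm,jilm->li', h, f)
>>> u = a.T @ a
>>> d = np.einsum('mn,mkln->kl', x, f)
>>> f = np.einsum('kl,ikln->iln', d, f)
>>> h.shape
(5, 19)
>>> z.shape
(37,)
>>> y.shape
(5, 5)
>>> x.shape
(5, 19)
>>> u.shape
(19, 19)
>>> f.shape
(5, 7, 19)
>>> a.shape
(5, 19)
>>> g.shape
(7, 37)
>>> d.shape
(37, 7)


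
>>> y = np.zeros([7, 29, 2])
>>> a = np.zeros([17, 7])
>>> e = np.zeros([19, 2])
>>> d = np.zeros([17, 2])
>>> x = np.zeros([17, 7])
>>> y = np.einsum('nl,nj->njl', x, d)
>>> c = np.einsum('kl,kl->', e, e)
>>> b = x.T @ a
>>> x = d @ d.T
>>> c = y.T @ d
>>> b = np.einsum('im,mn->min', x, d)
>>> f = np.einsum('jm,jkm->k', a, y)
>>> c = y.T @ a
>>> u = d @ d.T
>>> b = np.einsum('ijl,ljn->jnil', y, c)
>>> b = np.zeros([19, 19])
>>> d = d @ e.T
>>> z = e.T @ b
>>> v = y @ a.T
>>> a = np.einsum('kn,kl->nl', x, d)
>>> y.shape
(17, 2, 7)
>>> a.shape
(17, 19)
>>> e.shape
(19, 2)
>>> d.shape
(17, 19)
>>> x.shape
(17, 17)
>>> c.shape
(7, 2, 7)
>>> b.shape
(19, 19)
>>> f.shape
(2,)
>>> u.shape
(17, 17)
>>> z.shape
(2, 19)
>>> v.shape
(17, 2, 17)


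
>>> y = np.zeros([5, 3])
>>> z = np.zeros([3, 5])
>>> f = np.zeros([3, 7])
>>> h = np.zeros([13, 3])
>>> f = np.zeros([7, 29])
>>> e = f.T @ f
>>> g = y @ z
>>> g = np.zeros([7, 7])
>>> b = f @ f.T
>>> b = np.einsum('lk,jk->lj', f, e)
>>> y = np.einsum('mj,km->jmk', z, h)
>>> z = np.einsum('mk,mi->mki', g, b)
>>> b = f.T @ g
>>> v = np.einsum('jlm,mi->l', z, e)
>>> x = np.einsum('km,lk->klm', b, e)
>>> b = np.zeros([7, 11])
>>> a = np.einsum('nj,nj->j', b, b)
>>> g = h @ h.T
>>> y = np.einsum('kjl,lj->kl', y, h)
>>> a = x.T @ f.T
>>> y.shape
(5, 13)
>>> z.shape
(7, 7, 29)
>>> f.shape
(7, 29)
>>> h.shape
(13, 3)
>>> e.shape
(29, 29)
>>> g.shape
(13, 13)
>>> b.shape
(7, 11)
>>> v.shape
(7,)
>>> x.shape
(29, 29, 7)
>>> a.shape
(7, 29, 7)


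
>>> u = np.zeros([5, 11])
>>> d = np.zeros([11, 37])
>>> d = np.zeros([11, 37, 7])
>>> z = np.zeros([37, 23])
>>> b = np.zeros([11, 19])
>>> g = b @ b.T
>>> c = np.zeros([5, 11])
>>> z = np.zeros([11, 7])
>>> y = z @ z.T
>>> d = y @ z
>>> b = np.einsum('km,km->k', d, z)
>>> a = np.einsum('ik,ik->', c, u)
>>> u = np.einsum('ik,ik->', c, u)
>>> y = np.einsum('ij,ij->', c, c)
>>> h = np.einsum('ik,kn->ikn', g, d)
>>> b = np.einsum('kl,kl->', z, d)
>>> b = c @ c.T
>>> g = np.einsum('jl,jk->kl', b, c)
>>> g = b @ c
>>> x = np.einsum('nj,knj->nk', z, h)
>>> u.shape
()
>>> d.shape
(11, 7)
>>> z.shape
(11, 7)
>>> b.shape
(5, 5)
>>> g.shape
(5, 11)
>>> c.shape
(5, 11)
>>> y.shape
()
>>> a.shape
()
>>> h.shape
(11, 11, 7)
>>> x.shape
(11, 11)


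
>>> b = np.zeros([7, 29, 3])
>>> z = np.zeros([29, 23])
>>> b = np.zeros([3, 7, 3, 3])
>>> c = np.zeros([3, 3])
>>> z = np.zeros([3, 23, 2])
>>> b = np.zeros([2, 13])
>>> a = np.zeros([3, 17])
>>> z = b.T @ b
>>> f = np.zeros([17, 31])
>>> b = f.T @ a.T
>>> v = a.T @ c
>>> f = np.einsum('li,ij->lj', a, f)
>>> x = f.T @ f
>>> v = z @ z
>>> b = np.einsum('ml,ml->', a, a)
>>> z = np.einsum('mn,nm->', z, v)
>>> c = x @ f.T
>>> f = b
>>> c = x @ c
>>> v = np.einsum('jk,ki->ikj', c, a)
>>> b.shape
()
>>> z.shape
()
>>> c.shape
(31, 3)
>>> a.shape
(3, 17)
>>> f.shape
()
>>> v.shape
(17, 3, 31)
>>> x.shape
(31, 31)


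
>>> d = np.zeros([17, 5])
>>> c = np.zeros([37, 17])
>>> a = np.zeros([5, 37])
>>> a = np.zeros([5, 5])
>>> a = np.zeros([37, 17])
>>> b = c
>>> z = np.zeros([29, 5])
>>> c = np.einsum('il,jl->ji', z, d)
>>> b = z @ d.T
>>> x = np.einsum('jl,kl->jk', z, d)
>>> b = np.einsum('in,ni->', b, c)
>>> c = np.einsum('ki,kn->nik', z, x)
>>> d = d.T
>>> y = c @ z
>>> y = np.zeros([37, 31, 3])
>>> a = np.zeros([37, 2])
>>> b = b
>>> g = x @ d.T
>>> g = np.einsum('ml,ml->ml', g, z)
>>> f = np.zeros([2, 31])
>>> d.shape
(5, 17)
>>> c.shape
(17, 5, 29)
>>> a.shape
(37, 2)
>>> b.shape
()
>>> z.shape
(29, 5)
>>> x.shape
(29, 17)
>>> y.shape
(37, 31, 3)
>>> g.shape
(29, 5)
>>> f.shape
(2, 31)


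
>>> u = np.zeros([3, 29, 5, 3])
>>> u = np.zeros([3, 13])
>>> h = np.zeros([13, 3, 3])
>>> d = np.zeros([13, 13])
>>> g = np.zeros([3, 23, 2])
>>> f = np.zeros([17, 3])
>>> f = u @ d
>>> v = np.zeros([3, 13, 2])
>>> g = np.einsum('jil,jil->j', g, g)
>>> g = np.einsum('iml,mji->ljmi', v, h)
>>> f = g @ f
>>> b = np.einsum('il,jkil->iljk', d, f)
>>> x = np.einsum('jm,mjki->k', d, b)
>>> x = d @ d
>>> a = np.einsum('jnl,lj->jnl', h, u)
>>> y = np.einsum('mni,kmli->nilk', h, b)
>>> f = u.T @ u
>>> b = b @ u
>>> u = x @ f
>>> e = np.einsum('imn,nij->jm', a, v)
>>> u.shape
(13, 13)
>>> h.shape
(13, 3, 3)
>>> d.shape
(13, 13)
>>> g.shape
(2, 3, 13, 3)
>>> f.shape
(13, 13)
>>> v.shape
(3, 13, 2)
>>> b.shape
(13, 13, 2, 13)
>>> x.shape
(13, 13)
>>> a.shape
(13, 3, 3)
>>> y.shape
(3, 3, 2, 13)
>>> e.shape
(2, 3)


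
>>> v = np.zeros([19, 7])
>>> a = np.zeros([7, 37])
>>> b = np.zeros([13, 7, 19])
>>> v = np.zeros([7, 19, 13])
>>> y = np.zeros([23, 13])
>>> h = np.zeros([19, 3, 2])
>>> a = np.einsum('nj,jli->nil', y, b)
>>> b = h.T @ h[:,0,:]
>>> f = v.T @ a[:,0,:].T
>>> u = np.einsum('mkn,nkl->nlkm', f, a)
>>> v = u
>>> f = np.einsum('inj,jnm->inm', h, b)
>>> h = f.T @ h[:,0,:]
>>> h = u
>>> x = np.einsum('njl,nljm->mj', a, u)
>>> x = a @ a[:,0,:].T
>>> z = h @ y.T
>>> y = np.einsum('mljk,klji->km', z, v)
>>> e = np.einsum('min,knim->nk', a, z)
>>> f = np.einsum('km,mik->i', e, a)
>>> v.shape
(23, 7, 19, 13)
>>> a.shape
(23, 19, 7)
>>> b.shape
(2, 3, 2)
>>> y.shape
(23, 23)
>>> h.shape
(23, 7, 19, 13)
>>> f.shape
(19,)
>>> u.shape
(23, 7, 19, 13)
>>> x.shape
(23, 19, 23)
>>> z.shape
(23, 7, 19, 23)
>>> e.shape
(7, 23)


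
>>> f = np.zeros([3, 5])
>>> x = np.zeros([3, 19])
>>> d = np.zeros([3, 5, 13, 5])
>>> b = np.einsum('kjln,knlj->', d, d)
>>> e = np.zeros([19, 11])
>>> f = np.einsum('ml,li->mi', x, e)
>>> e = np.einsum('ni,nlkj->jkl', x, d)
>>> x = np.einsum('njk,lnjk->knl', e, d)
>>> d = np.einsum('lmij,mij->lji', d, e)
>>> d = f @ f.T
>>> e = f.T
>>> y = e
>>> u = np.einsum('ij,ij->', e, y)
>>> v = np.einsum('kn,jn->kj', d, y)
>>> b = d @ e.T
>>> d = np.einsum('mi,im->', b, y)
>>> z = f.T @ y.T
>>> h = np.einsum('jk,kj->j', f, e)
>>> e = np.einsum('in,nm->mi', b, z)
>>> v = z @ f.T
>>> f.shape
(3, 11)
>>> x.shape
(5, 5, 3)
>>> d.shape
()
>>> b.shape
(3, 11)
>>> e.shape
(11, 3)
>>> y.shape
(11, 3)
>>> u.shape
()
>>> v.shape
(11, 3)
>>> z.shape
(11, 11)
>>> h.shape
(3,)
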